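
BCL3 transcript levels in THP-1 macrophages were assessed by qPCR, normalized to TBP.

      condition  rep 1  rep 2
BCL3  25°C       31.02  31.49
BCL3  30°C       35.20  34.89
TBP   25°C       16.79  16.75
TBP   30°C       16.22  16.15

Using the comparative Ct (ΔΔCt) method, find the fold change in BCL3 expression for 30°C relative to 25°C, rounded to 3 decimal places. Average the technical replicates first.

Mean Ct: BCL3 25°C 31.255; BCL3 30°C 35.045; TBP 25°C 16.770; TBP 30°C 16.185
ΔCt(25°C) = 31.255 − 16.770 = 14.485
ΔCt(30°C) = 35.045 − 16.185 = 18.860
ΔΔCt = 18.860 − 14.485 = 4.375
Fold change = 2^(−4.375) = 0.0482

0.048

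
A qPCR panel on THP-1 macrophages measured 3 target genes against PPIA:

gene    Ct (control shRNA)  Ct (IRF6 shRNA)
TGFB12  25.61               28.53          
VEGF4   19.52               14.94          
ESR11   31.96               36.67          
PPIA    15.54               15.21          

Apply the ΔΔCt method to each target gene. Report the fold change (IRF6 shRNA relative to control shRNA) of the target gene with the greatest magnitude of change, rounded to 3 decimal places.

TGFB12: ΔΔCt = (28.53−15.21) − (25.61−15.54) = 13.32 − 10.07 = 3.25; fold change = 2^-3.25 = 0.105
VEGF4: ΔΔCt = (14.94−15.21) − (19.52−15.54) = -0.27 − 3.98 = -4.25; fold change = 2^4.25 = 19.027
ESR11: ΔΔCt = (36.67−15.21) − (31.96−15.54) = 21.46 − 16.42 = 5.04; fold change = 2^-5.04 = 0.030
ESR11 has the largest |ΔΔCt| = 5.04.

0.030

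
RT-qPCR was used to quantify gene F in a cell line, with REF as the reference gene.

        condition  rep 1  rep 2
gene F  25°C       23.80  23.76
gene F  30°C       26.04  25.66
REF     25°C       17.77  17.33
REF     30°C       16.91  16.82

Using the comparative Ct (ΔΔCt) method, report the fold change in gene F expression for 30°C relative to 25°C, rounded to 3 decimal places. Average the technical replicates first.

0.148

Mean Ct: gene F 25°C 23.780; gene F 30°C 25.850; REF 25°C 17.550; REF 30°C 16.865
ΔCt(25°C) = 23.780 − 17.550 = 6.230
ΔCt(30°C) = 25.850 − 16.865 = 8.985
ΔΔCt = 8.985 − 6.230 = 2.755
Fold change = 2^(−2.755) = 0.1481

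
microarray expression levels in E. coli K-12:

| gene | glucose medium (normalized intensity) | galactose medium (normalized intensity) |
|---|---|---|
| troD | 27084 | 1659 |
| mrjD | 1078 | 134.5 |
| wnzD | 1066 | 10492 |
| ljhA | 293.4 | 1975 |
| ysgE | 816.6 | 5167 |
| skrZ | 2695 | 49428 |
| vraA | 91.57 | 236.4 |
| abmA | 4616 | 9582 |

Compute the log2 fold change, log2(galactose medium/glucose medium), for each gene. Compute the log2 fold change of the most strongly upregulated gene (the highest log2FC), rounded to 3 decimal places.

4.197

log2(1659/27084) = -4.029  (troD)
log2(134.5/1078) = -3.003  (mrjD)
log2(10492/1066) = 3.299  (wnzD)
log2(1975/293.4) = 2.751  (ljhA)
log2(5167/816.6) = 2.662  (ysgE)
log2(49428/2695) = 4.197  (skrZ)
log2(236.4/91.57) = 1.368  (vraA)
log2(9582/4616) = 1.054  (abmA)
skrZ is most strongly upregulated.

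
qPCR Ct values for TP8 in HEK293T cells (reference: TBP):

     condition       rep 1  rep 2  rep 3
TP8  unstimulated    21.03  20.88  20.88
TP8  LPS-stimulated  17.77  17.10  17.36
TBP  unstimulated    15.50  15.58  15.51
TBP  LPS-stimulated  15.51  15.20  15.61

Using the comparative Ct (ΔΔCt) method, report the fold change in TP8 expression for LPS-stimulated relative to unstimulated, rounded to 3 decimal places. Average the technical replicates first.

10.778

Mean Ct: TP8 unstimulated 20.930; TP8 LPS-stimulated 17.410; TBP unstimulated 15.530; TBP LPS-stimulated 15.440
ΔCt(unstimulated) = 20.930 − 15.530 = 5.400
ΔCt(LPS-stimulated) = 17.410 − 15.440 = 1.970
ΔΔCt = 1.970 − 5.400 = -3.430
Fold change = 2^(−(-3.430)) = 2^3.430 = 10.7779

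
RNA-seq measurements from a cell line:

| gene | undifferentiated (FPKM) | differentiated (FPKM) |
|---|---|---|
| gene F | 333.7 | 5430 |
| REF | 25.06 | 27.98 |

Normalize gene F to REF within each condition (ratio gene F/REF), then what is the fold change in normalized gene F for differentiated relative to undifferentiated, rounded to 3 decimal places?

gene F/REF (undifferentiated) = 333.7 / 25.06 = 13.316
gene F/REF (differentiated) = 5430 / 27.98 = 194.07
Fold change = 194.07 / 13.316 = 14.5739

14.574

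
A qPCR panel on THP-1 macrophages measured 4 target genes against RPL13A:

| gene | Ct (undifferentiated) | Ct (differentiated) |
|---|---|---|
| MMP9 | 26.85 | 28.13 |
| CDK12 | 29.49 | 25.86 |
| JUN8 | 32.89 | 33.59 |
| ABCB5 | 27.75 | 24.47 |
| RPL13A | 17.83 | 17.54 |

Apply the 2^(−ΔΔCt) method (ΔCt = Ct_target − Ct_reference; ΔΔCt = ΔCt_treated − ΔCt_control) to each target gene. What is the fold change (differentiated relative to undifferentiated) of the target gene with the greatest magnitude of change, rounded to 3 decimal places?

10.126

MMP9: ΔΔCt = (28.13−17.54) − (26.85−17.83) = 10.59 − 9.02 = 1.57; fold change = 2^-1.57 = 0.337
CDK12: ΔΔCt = (25.86−17.54) − (29.49−17.83) = 8.32 − 11.66 = -3.34; fold change = 2^3.34 = 10.126
JUN8: ΔΔCt = (33.59−17.54) − (32.89−17.83) = 16.05 − 15.06 = 0.99; fold change = 2^-0.99 = 0.503
ABCB5: ΔΔCt = (24.47−17.54) − (27.75−17.83) = 6.93 − 9.92 = -2.99; fold change = 2^2.99 = 7.945
CDK12 has the largest |ΔΔCt| = 3.34.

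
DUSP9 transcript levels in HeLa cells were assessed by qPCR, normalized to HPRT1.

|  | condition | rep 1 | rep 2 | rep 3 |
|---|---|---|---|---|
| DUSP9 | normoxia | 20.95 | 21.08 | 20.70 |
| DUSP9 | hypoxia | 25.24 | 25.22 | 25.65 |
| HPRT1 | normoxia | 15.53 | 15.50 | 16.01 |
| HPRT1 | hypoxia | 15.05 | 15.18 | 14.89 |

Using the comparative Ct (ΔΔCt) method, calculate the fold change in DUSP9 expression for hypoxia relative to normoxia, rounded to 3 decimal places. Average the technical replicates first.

Mean Ct: DUSP9 normoxia 20.910; DUSP9 hypoxia 25.370; HPRT1 normoxia 15.680; HPRT1 hypoxia 15.040
ΔCt(normoxia) = 20.910 − 15.680 = 5.230
ΔCt(hypoxia) = 25.370 − 15.040 = 10.330
ΔΔCt = 10.330 − 5.230 = 5.100
Fold change = 2^(−5.100) = 0.0292

0.029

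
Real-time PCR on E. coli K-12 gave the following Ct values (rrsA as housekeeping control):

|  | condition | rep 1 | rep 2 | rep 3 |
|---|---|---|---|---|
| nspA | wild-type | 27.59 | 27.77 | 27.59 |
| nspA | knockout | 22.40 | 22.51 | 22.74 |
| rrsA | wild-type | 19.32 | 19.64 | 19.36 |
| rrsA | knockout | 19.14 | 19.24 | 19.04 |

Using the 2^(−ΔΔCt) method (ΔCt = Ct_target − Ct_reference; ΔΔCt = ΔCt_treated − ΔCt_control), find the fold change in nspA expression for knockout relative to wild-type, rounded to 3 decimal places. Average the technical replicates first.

Mean Ct: nspA wild-type 27.650; nspA knockout 22.550; rrsA wild-type 19.440; rrsA knockout 19.140
ΔCt(wild-type) = 27.650 − 19.440 = 8.210
ΔCt(knockout) = 22.550 − 19.140 = 3.410
ΔΔCt = 3.410 − 8.210 = -4.800
Fold change = 2^(−(-4.800)) = 2^4.800 = 27.8576

27.858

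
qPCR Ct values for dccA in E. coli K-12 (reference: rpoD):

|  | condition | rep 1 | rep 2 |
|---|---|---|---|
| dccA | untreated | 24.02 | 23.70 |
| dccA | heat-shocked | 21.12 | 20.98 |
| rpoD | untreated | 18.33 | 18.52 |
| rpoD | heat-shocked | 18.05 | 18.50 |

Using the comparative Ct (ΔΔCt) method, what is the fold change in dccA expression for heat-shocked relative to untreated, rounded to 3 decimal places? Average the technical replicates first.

6.320

Mean Ct: dccA untreated 23.860; dccA heat-shocked 21.050; rpoD untreated 18.425; rpoD heat-shocked 18.275
ΔCt(untreated) = 23.860 − 18.425 = 5.435
ΔCt(heat-shocked) = 21.050 − 18.275 = 2.775
ΔΔCt = 2.775 − 5.435 = -2.660
Fold change = 2^(−(-2.660)) = 2^2.660 = 6.3203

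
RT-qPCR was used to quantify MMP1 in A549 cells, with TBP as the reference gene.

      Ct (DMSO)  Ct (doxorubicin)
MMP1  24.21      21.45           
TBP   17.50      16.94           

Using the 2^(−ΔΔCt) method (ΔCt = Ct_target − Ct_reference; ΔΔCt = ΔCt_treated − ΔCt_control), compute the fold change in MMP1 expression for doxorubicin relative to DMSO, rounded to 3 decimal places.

ΔCt(DMSO) = 24.210 − 17.500 = 6.710
ΔCt(doxorubicin) = 21.450 − 16.940 = 4.510
ΔΔCt = 4.510 − 6.710 = -2.200
Fold change = 2^(−(-2.200)) = 2^2.200 = 4.5948

4.595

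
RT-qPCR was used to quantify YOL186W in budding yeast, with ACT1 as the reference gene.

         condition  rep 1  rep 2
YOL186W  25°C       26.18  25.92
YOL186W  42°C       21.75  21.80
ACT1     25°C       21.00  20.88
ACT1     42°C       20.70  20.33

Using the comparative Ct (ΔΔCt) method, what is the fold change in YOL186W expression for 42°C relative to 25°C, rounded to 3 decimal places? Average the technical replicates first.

14.420

Mean Ct: YOL186W 25°C 26.050; YOL186W 42°C 21.775; ACT1 25°C 20.940; ACT1 42°C 20.515
ΔCt(25°C) = 26.050 − 20.940 = 5.110
ΔCt(42°C) = 21.775 − 20.515 = 1.260
ΔΔCt = 1.260 − 5.110 = -3.850
Fold change = 2^(−(-3.850)) = 2^3.850 = 14.4200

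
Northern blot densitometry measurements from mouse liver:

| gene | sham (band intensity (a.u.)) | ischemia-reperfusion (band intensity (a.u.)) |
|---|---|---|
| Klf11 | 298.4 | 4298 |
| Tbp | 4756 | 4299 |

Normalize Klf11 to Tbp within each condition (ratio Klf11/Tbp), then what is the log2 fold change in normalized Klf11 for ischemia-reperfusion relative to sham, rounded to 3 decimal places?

Klf11/Tbp (sham) = 298.4 / 4756 = 0.062742
Klf11/Tbp (ischemia-reperfusion) = 4298 / 4299 = 0.99977
Fold change = 0.99977 / 0.062742 = 15.9346
log2(15.9346) = 3.9941

3.994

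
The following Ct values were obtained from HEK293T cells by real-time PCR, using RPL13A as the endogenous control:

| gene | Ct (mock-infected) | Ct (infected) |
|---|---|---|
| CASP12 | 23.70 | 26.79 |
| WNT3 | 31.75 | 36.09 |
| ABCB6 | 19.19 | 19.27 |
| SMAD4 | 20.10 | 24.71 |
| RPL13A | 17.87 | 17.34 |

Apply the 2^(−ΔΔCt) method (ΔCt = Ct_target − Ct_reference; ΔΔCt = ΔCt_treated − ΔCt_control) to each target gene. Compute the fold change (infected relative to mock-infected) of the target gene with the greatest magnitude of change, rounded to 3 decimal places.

CASP12: ΔΔCt = (26.79−17.34) − (23.70−17.87) = 9.45 − 5.83 = 3.62; fold change = 2^-3.62 = 0.081
WNT3: ΔΔCt = (36.09−17.34) − (31.75−17.87) = 18.75 − 13.88 = 4.87; fold change = 2^-4.87 = 0.034
ABCB6: ΔΔCt = (19.27−17.34) − (19.19−17.87) = 1.93 − 1.32 = 0.61; fold change = 2^-0.61 = 0.655
SMAD4: ΔΔCt = (24.71−17.34) − (20.10−17.87) = 7.37 − 2.23 = 5.14; fold change = 2^-5.14 = 0.028
SMAD4 has the largest |ΔΔCt| = 5.14.

0.028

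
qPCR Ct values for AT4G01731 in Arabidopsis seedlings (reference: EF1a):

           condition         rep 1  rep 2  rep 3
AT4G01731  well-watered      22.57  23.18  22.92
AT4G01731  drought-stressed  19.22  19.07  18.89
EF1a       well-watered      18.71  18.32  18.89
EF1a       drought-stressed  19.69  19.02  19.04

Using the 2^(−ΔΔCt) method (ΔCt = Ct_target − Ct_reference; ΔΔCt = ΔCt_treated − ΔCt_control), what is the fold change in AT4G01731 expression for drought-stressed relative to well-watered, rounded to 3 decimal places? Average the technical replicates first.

Mean Ct: AT4G01731 well-watered 22.890; AT4G01731 drought-stressed 19.060; EF1a well-watered 18.640; EF1a drought-stressed 19.250
ΔCt(well-watered) = 22.890 − 18.640 = 4.250
ΔCt(drought-stressed) = 19.060 − 19.250 = -0.190
ΔΔCt = -0.190 − 4.250 = -4.440
Fold change = 2^(−(-4.440)) = 2^4.440 = 21.7057

21.706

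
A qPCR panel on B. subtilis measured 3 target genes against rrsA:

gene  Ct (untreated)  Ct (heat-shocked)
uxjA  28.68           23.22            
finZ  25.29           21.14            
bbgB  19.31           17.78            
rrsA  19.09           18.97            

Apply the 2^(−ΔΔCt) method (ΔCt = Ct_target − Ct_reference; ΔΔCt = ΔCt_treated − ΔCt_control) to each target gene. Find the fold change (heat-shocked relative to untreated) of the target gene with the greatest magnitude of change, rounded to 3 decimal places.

uxjA: ΔΔCt = (23.22−18.97) − (28.68−19.09) = 4.25 − 9.59 = -5.34; fold change = 2^5.34 = 40.504
finZ: ΔΔCt = (21.14−18.97) − (25.29−19.09) = 2.17 − 6.20 = -4.03; fold change = 2^4.03 = 16.336
bbgB: ΔΔCt = (17.78−18.97) − (19.31−19.09) = -1.19 − 0.22 = -1.41; fold change = 2^1.41 = 2.657
uxjA has the largest |ΔΔCt| = 5.34.

40.504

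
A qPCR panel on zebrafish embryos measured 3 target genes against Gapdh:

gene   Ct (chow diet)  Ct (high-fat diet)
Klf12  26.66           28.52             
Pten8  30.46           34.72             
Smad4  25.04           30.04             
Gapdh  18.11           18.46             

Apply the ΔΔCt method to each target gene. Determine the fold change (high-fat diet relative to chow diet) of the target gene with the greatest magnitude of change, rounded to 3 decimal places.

Klf12: ΔΔCt = (28.52−18.46) − (26.66−18.11) = 10.06 − 8.55 = 1.51; fold change = 2^-1.51 = 0.351
Pten8: ΔΔCt = (34.72−18.46) − (30.46−18.11) = 16.26 − 12.35 = 3.91; fold change = 2^-3.91 = 0.067
Smad4: ΔΔCt = (30.04−18.46) − (25.04−18.11) = 11.58 − 6.93 = 4.65; fold change = 2^-4.65 = 0.040
Smad4 has the largest |ΔΔCt| = 4.65.

0.040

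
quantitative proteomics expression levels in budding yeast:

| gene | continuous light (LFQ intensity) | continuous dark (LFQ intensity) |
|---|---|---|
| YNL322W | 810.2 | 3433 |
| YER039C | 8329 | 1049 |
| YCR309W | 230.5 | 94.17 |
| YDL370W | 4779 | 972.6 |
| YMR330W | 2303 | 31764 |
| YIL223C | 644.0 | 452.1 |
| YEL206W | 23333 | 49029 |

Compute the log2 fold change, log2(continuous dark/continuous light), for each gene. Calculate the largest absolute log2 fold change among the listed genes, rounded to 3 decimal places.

3.786

log2(3433/810.2) = 2.083  (YNL322W)
log2(1049/8329) = -2.989  (YER039C)
log2(94.17/230.5) = -1.291  (YCR309W)
log2(972.6/4779) = -2.297  (YDL370W)
log2(31764/2303) = 3.786  (YMR330W)
log2(452.1/644.0) = -0.510  (YIL223C)
log2(49029/23333) = 1.071  (YEL206W)
The largest magnitude belongs to YMR330W.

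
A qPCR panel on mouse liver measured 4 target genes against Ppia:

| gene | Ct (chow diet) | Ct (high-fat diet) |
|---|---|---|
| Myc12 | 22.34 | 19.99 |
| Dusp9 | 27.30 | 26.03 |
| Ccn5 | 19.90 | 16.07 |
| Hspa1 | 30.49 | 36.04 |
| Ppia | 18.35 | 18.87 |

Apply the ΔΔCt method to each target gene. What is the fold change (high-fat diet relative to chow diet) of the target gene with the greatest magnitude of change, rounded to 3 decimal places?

0.031

Myc12: ΔΔCt = (19.99−18.87) − (22.34−18.35) = 1.12 − 3.99 = -2.87; fold change = 2^2.87 = 7.311
Dusp9: ΔΔCt = (26.03−18.87) − (27.30−18.35) = 7.16 − 8.95 = -1.79; fold change = 2^1.79 = 3.458
Ccn5: ΔΔCt = (16.07−18.87) − (19.90−18.35) = -2.80 − 1.55 = -4.35; fold change = 2^4.35 = 20.393
Hspa1: ΔΔCt = (36.04−18.87) − (30.49−18.35) = 17.17 − 12.14 = 5.03; fold change = 2^-5.03 = 0.031
Hspa1 has the largest |ΔΔCt| = 5.03.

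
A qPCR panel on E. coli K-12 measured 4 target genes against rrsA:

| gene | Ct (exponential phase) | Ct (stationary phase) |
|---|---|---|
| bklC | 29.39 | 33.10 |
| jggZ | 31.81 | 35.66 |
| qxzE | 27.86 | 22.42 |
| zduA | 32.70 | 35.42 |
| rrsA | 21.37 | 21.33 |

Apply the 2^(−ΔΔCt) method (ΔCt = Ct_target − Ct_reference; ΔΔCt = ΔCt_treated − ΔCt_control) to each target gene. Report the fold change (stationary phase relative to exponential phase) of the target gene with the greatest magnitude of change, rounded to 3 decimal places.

42.224

bklC: ΔΔCt = (33.10−21.33) − (29.39−21.37) = 11.77 − 8.02 = 3.75; fold change = 2^-3.75 = 0.074
jggZ: ΔΔCt = (35.66−21.33) − (31.81−21.37) = 14.33 − 10.44 = 3.89; fold change = 2^-3.89 = 0.067
qxzE: ΔΔCt = (22.42−21.33) − (27.86−21.37) = 1.09 − 6.49 = -5.40; fold change = 2^5.40 = 42.224
zduA: ΔΔCt = (35.42−21.33) − (32.70−21.37) = 14.09 − 11.33 = 2.76; fold change = 2^-2.76 = 0.148
qxzE has the largest |ΔΔCt| = 5.40.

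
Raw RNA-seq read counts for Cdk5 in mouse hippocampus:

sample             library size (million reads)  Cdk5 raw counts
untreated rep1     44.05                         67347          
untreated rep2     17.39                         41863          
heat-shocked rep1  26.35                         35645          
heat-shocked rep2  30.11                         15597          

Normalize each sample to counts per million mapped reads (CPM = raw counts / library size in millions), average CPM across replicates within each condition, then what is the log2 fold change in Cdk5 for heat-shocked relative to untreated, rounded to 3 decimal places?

CPM(untreated rep1) = 67347 / 44.05 = 1528.8763
CPM(untreated rep2) = 41863 / 17.39 = 2407.3030
CPM(heat-shocked rep1) = 35645 / 26.35 = 1352.7514
CPM(heat-shocked rep2) = 15597 / 30.11 = 518.0007
mean CPM(untreated) = 1968.0897; mean CPM(heat-shocked) = 935.3760
Fold change = 935.3760 / 1968.0897 = 0.47527
log2(0.47527) = -1.0732

-1.073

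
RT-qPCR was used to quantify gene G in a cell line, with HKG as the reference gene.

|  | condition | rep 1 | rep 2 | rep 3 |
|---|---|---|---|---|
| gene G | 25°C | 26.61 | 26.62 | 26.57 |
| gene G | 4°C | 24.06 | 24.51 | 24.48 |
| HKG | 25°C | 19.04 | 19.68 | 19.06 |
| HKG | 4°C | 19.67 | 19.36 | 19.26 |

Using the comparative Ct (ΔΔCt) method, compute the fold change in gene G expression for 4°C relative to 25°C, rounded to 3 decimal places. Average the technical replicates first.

Mean Ct: gene G 25°C 26.600; gene G 4°C 24.350; HKG 25°C 19.260; HKG 4°C 19.430
ΔCt(25°C) = 26.600 − 19.260 = 7.340
ΔCt(4°C) = 24.350 − 19.430 = 4.920
ΔΔCt = 4.920 − 7.340 = -2.420
Fold change = 2^(−(-2.420)) = 2^2.420 = 5.3517

5.352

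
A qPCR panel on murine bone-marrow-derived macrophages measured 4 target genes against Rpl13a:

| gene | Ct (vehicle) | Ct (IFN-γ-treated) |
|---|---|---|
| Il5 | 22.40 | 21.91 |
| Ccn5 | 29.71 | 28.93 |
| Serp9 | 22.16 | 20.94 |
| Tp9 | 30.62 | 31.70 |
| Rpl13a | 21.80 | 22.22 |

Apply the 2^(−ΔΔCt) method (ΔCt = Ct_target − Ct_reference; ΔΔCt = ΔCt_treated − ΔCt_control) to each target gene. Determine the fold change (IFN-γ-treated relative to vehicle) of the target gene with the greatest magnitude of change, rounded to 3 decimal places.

3.117

Il5: ΔΔCt = (21.91−22.22) − (22.40−21.80) = -0.31 − 0.60 = -0.91; fold change = 2^0.91 = 1.879
Ccn5: ΔΔCt = (28.93−22.22) − (29.71−21.80) = 6.71 − 7.91 = -1.20; fold change = 2^1.20 = 2.297
Serp9: ΔΔCt = (20.94−22.22) − (22.16−21.80) = -1.28 − 0.36 = -1.64; fold change = 2^1.64 = 3.117
Tp9: ΔΔCt = (31.70−22.22) − (30.62−21.80) = 9.48 − 8.82 = 0.66; fold change = 2^-0.66 = 0.633
Serp9 has the largest |ΔΔCt| = 1.64.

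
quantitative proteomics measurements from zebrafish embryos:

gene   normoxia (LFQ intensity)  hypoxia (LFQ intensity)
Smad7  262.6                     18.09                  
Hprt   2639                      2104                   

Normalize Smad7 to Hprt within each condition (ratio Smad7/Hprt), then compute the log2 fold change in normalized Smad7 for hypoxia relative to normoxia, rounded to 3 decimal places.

Smad7/Hprt (normoxia) = 262.6 / 2639 = 0.099507
Smad7/Hprt (hypoxia) = 18.09 / 2104 = 0.0085979
Fold change = 0.0085979 / 0.099507 = 0.0864
log2(0.0864) = -3.5327

-3.533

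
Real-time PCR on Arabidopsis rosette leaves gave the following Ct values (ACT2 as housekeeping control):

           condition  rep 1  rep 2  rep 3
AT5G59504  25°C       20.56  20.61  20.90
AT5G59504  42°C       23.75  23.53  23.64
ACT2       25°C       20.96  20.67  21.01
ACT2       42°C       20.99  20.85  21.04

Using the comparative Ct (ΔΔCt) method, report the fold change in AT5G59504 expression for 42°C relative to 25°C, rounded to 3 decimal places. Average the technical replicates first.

0.137

Mean Ct: AT5G59504 25°C 20.690; AT5G59504 42°C 23.640; ACT2 25°C 20.880; ACT2 42°C 20.960
ΔCt(25°C) = 20.690 − 20.880 = -0.190
ΔCt(42°C) = 23.640 − 20.960 = 2.680
ΔΔCt = 2.680 − (-0.190) = 2.870
Fold change = 2^(−2.870) = 0.1368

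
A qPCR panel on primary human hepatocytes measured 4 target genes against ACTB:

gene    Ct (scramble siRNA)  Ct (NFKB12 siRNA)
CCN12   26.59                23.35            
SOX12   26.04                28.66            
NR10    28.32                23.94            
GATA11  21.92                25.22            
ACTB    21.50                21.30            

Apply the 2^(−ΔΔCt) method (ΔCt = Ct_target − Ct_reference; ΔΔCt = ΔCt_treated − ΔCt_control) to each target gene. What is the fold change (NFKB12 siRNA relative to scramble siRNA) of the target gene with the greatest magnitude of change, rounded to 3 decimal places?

18.126

CCN12: ΔΔCt = (23.35−21.30) − (26.59−21.50) = 2.05 − 5.09 = -3.04; fold change = 2^3.04 = 8.225
SOX12: ΔΔCt = (28.66−21.30) − (26.04−21.50) = 7.36 − 4.54 = 2.82; fold change = 2^-2.82 = 0.142
NR10: ΔΔCt = (23.94−21.30) − (28.32−21.50) = 2.64 − 6.82 = -4.18; fold change = 2^4.18 = 18.126
GATA11: ΔΔCt = (25.22−21.30) − (21.92−21.50) = 3.92 − 0.42 = 3.50; fold change = 2^-3.50 = 0.088
NR10 has the largest |ΔΔCt| = 4.18.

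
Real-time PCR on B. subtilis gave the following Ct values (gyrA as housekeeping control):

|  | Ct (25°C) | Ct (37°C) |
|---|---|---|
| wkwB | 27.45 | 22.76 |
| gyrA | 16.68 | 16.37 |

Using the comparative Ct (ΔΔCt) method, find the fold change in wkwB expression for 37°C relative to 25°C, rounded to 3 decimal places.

ΔCt(25°C) = 27.450 − 16.680 = 10.770
ΔCt(37°C) = 22.760 − 16.370 = 6.390
ΔΔCt = 6.390 − 10.770 = -4.380
Fold change = 2^(−(-4.380)) = 2^4.380 = 20.8215

20.821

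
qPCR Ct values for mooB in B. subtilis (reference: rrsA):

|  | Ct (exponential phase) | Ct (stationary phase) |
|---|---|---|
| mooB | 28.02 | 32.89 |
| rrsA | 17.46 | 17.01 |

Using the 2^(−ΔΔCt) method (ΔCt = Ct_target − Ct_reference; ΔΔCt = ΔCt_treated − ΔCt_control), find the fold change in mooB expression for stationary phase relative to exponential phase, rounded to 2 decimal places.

0.03

ΔCt(exponential phase) = 28.020 − 17.460 = 10.560
ΔCt(stationary phase) = 32.890 − 17.010 = 15.880
ΔΔCt = 15.880 − 10.560 = 5.320
Fold change = 2^(−5.320) = 0.025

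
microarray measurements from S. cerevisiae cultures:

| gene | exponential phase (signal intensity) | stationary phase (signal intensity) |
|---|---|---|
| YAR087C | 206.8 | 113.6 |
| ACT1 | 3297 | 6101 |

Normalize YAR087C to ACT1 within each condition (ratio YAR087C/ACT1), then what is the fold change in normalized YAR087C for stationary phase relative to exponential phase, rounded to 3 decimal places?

0.297

YAR087C/ACT1 (exponential phase) = 206.8 / 3297 = 0.062724
YAR087C/ACT1 (stationary phase) = 113.6 / 6101 = 0.01862
Fold change = 0.01862 / 0.062724 = 0.2969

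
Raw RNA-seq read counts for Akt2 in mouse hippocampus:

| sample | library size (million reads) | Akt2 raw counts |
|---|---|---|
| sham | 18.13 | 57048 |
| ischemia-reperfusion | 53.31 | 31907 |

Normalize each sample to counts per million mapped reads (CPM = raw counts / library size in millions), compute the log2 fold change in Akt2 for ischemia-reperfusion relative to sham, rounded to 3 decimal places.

-2.394

CPM(sham) = 57048 / 18.13 = 3146.6078
CPM(ischemia-reperfusion) = 31907 / 53.31 = 598.5181
Fold change = 598.5181 / 3146.6078 = 0.19021
log2(0.19021) = -2.3943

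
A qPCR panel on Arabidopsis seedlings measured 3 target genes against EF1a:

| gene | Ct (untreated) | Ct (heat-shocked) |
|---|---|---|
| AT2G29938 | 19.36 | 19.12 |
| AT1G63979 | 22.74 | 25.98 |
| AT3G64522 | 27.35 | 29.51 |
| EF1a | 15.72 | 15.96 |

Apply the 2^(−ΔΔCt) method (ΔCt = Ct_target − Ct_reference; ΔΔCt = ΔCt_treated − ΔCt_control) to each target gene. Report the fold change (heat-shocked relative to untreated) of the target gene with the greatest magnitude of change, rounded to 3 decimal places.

AT2G29938: ΔΔCt = (19.12−15.96) − (19.36−15.72) = 3.16 − 3.64 = -0.48; fold change = 2^0.48 = 1.395
AT1G63979: ΔΔCt = (25.98−15.96) − (22.74−15.72) = 10.02 − 7.02 = 3.00; fold change = 2^-3.00 = 0.125
AT3G64522: ΔΔCt = (29.51−15.96) − (27.35−15.72) = 13.55 − 11.63 = 1.92; fold change = 2^-1.92 = 0.264
AT1G63979 has the largest |ΔΔCt| = 3.00.

0.125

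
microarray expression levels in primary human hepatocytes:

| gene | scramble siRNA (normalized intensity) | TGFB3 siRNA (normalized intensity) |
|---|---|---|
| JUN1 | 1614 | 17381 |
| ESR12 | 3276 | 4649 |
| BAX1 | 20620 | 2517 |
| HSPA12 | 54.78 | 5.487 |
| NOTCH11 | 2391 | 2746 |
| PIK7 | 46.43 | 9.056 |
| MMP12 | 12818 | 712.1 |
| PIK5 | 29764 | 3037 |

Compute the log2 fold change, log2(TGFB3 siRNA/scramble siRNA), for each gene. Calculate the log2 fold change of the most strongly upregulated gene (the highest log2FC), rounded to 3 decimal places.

3.429

log2(17381/1614) = 3.429  (JUN1)
log2(4649/3276) = 0.505  (ESR12)
log2(2517/20620) = -3.034  (BAX1)
log2(5.487/54.78) = -3.320  (HSPA12)
log2(2746/2391) = 0.200  (NOTCH11)
log2(9.056/46.43) = -2.358  (PIK7)
log2(712.1/12818) = -4.170  (MMP12)
log2(3037/29764) = -3.293  (PIK5)
JUN1 is most strongly upregulated.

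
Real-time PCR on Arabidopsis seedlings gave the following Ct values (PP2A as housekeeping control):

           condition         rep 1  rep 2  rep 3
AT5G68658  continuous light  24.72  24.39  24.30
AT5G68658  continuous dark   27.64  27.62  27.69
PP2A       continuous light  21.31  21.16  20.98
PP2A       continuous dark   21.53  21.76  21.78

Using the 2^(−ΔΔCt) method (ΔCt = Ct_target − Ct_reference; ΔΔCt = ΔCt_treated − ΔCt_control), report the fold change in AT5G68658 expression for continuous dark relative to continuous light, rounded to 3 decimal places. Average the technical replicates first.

0.160

Mean Ct: AT5G68658 continuous light 24.470; AT5G68658 continuous dark 27.650; PP2A continuous light 21.150; PP2A continuous dark 21.690
ΔCt(continuous light) = 24.470 − 21.150 = 3.320
ΔCt(continuous dark) = 27.650 − 21.690 = 5.960
ΔΔCt = 5.960 − 3.320 = 2.640
Fold change = 2^(−2.640) = 0.1604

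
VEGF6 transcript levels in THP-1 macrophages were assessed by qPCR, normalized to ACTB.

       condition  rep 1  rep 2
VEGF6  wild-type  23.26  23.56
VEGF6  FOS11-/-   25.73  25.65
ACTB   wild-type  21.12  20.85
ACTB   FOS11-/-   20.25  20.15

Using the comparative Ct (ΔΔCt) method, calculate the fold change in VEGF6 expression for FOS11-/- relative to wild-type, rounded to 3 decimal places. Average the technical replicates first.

Mean Ct: VEGF6 wild-type 23.410; VEGF6 FOS11-/- 25.690; ACTB wild-type 20.985; ACTB FOS11-/- 20.200
ΔCt(wild-type) = 23.410 − 20.985 = 2.425
ΔCt(FOS11-/-) = 25.690 − 20.200 = 5.490
ΔΔCt = 5.490 − 2.425 = 3.065
Fold change = 2^(−3.065) = 0.1195

0.119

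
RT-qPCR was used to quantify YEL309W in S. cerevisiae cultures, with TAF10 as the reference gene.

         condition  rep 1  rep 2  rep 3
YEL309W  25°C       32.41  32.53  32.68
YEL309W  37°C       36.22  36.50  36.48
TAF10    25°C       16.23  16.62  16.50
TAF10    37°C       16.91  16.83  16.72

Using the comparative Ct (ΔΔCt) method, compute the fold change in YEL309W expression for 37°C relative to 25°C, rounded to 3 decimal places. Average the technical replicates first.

0.089

Mean Ct: YEL309W 25°C 32.540; YEL309W 37°C 36.400; TAF10 25°C 16.450; TAF10 37°C 16.820
ΔCt(25°C) = 32.540 − 16.450 = 16.090
ΔCt(37°C) = 36.400 − 16.820 = 19.580
ΔΔCt = 19.580 − 16.090 = 3.490
Fold change = 2^(−3.490) = 0.0890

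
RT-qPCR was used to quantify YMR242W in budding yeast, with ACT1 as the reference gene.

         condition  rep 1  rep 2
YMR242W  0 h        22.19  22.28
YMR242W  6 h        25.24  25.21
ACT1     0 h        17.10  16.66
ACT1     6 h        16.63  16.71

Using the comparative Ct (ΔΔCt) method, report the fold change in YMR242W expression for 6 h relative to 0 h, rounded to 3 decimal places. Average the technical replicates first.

0.109

Mean Ct: YMR242W 0 h 22.235; YMR242W 6 h 25.225; ACT1 0 h 16.880; ACT1 6 h 16.670
ΔCt(0 h) = 22.235 − 16.880 = 5.355
ΔCt(6 h) = 25.225 − 16.670 = 8.555
ΔΔCt = 8.555 − 5.355 = 3.200
Fold change = 2^(−3.200) = 0.1088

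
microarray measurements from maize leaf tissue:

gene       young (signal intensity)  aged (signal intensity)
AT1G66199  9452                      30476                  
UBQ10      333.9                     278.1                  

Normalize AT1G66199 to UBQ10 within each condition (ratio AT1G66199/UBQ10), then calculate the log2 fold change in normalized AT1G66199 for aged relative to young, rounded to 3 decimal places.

1.953

AT1G66199/UBQ10 (young) = 9452 / 333.9 = 28.308
AT1G66199/UBQ10 (aged) = 30476 / 278.1 = 109.59
Fold change = 109.59 / 28.308 = 3.8712
log2(3.8712) = 1.9528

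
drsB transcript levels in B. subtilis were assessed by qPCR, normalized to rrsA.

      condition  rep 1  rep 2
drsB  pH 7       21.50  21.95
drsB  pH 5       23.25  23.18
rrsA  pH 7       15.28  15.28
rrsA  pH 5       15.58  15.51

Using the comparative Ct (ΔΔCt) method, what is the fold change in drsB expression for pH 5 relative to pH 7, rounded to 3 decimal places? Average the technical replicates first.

0.428

Mean Ct: drsB pH 7 21.725; drsB pH 5 23.215; rrsA pH 7 15.280; rrsA pH 5 15.545
ΔCt(pH 7) = 21.725 − 15.280 = 6.445
ΔCt(pH 5) = 23.215 − 15.545 = 7.670
ΔΔCt = 7.670 − 6.445 = 1.225
Fold change = 2^(−1.225) = 0.4278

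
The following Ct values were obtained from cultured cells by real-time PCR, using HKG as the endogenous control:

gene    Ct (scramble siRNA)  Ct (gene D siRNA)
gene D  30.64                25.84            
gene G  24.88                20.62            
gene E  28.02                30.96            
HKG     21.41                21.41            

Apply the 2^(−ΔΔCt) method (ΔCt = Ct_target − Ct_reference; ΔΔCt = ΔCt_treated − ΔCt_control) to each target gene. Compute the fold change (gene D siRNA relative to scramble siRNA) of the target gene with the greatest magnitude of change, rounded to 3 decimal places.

27.858

gene D: ΔΔCt = (25.84−21.41) − (30.64−21.41) = 4.43 − 9.23 = -4.80; fold change = 2^4.80 = 27.858
gene G: ΔΔCt = (20.62−21.41) − (24.88−21.41) = -0.79 − 3.47 = -4.26; fold change = 2^4.26 = 19.160
gene E: ΔΔCt = (30.96−21.41) − (28.02−21.41) = 9.55 − 6.61 = 2.94; fold change = 2^-2.94 = 0.130
gene D has the largest |ΔΔCt| = 4.80.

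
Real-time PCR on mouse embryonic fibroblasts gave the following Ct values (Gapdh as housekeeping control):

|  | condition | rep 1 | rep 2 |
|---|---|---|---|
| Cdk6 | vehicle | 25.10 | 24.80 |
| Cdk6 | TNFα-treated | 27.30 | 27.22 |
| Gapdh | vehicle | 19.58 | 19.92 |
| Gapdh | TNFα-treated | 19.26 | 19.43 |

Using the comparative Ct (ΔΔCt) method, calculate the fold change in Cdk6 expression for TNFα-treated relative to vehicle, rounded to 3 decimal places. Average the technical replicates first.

0.152

Mean Ct: Cdk6 vehicle 24.950; Cdk6 TNFα-treated 27.260; Gapdh vehicle 19.750; Gapdh TNFα-treated 19.345
ΔCt(vehicle) = 24.950 − 19.750 = 5.200
ΔCt(TNFα-treated) = 27.260 − 19.345 = 7.915
ΔΔCt = 7.915 − 5.200 = 2.715
Fold change = 2^(−2.715) = 0.1523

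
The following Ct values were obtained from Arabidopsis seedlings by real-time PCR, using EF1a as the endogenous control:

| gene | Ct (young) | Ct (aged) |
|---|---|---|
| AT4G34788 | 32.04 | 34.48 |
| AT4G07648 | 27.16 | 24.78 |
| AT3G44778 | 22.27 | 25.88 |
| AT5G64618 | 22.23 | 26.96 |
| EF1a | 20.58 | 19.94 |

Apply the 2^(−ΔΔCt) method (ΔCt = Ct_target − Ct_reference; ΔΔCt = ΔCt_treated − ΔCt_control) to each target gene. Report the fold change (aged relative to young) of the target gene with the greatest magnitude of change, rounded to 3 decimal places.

AT4G34788: ΔΔCt = (34.48−19.94) − (32.04−20.58) = 14.54 − 11.46 = 3.08; fold change = 2^-3.08 = 0.118
AT4G07648: ΔΔCt = (24.78−19.94) − (27.16−20.58) = 4.84 − 6.58 = -1.74; fold change = 2^1.74 = 3.340
AT3G44778: ΔΔCt = (25.88−19.94) − (22.27−20.58) = 5.94 − 1.69 = 4.25; fold change = 2^-4.25 = 0.053
AT5G64618: ΔΔCt = (26.96−19.94) − (22.23−20.58) = 7.02 − 1.65 = 5.37; fold change = 2^-5.37 = 0.024
AT5G64618 has the largest |ΔΔCt| = 5.37.

0.024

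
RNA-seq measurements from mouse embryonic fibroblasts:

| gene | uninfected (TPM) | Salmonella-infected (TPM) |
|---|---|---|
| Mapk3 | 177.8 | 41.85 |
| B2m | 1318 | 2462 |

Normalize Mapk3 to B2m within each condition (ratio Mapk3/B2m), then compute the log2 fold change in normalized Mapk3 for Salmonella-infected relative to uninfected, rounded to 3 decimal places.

-2.988

Mapk3/B2m (uninfected) = 177.8 / 1318 = 0.1349
Mapk3/B2m (Salmonella-infected) = 41.85 / 2462 = 0.016998
Fold change = 0.016998 / 0.1349 = 0.1260
log2(0.1260) = -2.9884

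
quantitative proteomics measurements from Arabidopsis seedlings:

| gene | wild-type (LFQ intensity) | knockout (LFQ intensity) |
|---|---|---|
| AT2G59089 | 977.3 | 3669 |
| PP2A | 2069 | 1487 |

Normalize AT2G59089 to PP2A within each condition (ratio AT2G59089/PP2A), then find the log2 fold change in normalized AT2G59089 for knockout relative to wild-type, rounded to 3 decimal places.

AT2G59089/PP2A (wild-type) = 977.3 / 2069 = 0.47235
AT2G59089/PP2A (knockout) = 3669 / 1487 = 2.4674
Fold change = 2.4674 / 0.47235 = 5.2236
log2(5.2236) = 2.3850

2.385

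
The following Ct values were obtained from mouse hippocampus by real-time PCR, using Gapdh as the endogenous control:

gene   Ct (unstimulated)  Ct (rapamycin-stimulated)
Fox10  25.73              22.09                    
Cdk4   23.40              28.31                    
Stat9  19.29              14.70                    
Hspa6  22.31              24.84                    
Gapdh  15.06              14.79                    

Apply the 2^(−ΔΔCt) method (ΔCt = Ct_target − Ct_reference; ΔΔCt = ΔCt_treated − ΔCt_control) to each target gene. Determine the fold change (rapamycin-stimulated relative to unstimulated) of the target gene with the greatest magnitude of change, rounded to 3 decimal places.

0.028

Fox10: ΔΔCt = (22.09−14.79) − (25.73−15.06) = 7.30 − 10.67 = -3.37; fold change = 2^3.37 = 10.339
Cdk4: ΔΔCt = (28.31−14.79) − (23.40−15.06) = 13.52 − 8.34 = 5.18; fold change = 2^-5.18 = 0.028
Stat9: ΔΔCt = (14.70−14.79) − (19.29−15.06) = -0.09 − 4.23 = -4.32; fold change = 2^4.32 = 19.973
Hspa6: ΔΔCt = (24.84−14.79) − (22.31−15.06) = 10.05 − 7.25 = 2.80; fold change = 2^-2.80 = 0.144
Cdk4 has the largest |ΔΔCt| = 5.18.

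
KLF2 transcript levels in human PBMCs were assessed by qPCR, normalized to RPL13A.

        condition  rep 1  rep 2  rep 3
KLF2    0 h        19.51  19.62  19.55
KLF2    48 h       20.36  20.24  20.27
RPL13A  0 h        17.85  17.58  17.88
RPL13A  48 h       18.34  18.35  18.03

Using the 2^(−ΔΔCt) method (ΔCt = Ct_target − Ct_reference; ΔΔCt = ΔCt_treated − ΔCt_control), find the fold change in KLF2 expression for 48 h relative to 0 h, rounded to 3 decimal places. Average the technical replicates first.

0.835

Mean Ct: KLF2 0 h 19.560; KLF2 48 h 20.290; RPL13A 0 h 17.770; RPL13A 48 h 18.240
ΔCt(0 h) = 19.560 − 17.770 = 1.790
ΔCt(48 h) = 20.290 − 18.240 = 2.050
ΔΔCt = 2.050 − 1.790 = 0.260
Fold change = 2^(−0.260) = 0.8351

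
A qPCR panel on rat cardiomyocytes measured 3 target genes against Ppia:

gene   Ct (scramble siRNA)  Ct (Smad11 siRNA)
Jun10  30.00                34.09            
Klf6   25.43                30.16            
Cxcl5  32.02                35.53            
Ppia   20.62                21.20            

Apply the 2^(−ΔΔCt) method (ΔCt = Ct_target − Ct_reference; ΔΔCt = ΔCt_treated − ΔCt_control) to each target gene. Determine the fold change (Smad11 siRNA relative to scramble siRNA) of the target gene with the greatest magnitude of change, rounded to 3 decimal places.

Jun10: ΔΔCt = (34.09−21.20) − (30.00−20.62) = 12.89 − 9.38 = 3.51; fold change = 2^-3.51 = 0.088
Klf6: ΔΔCt = (30.16−21.20) − (25.43−20.62) = 8.96 − 4.81 = 4.15; fold change = 2^-4.15 = 0.056
Cxcl5: ΔΔCt = (35.53−21.20) − (32.02−20.62) = 14.33 − 11.40 = 2.93; fold change = 2^-2.93 = 0.131
Klf6 has the largest |ΔΔCt| = 4.15.

0.056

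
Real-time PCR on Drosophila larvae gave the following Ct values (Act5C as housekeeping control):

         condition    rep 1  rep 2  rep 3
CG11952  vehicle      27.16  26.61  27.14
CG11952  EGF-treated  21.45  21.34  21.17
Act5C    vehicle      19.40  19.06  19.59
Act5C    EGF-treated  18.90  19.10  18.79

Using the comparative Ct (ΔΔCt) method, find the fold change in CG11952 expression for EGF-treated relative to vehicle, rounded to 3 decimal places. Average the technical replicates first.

Mean Ct: CG11952 vehicle 26.970; CG11952 EGF-treated 21.320; Act5C vehicle 19.350; Act5C EGF-treated 18.930
ΔCt(vehicle) = 26.970 − 19.350 = 7.620
ΔCt(EGF-treated) = 21.320 − 18.930 = 2.390
ΔΔCt = 2.390 − 7.620 = -5.230
Fold change = 2^(−(-5.230)) = 2^5.230 = 37.5307

37.531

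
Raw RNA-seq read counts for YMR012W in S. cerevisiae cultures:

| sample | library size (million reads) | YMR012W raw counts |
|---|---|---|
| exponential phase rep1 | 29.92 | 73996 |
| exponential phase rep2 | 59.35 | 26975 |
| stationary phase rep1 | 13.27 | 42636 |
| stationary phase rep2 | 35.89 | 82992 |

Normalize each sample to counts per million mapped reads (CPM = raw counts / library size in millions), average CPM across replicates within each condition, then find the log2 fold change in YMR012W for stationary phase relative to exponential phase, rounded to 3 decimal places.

CPM(exponential phase rep1) = 73996 / 29.92 = 2473.1283
CPM(exponential phase rep2) = 26975 / 59.35 = 454.5072
CPM(stationary phase rep1) = 42636 / 13.27 = 3212.9616
CPM(stationary phase rep2) = 82992 / 35.89 = 2312.3990
mean CPM(exponential phase) = 1463.8178; mean CPM(stationary phase) = 2762.6803
Fold change = 2762.6803 / 1463.8178 = 1.88731
log2(1.88731) = 0.9163

0.916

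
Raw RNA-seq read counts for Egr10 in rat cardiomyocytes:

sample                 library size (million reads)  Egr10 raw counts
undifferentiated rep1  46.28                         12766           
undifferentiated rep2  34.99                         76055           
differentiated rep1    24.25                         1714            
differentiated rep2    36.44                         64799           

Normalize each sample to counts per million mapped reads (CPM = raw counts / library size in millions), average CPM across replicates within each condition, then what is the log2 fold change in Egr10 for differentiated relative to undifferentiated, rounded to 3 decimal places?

CPM(undifferentiated rep1) = 12766 / 46.28 = 275.8427
CPM(undifferentiated rep2) = 76055 / 34.99 = 2173.6210
CPM(differentiated rep1) = 1714 / 24.25 = 70.6804
CPM(differentiated rep2) = 64799 / 36.44 = 1778.2382
mean CPM(undifferentiated) = 1224.7319; mean CPM(differentiated) = 924.4593
Fold change = 924.4593 / 1224.7319 = 0.75483
log2(0.75483) = -0.4058

-0.406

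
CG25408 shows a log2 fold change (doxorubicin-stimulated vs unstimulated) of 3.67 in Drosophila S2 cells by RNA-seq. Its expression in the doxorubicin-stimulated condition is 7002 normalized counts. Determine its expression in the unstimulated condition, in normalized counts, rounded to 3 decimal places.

Fold change = 2^(3.67) = 12.7286
unstimulated expression = 7002 / 12.7286 = 550.100

550.100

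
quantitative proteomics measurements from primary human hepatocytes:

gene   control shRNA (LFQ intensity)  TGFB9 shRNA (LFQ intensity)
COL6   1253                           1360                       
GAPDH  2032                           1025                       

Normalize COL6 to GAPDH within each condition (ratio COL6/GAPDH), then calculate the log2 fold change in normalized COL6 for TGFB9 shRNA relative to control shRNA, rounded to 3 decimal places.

1.105

COL6/GAPDH (control shRNA) = 1253 / 2032 = 0.61663
COL6/GAPDH (TGFB9 shRNA) = 1360 / 1025 = 1.3268
Fold change = 1.3268 / 0.61663 = 2.1517
log2(2.1517) = 1.1055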